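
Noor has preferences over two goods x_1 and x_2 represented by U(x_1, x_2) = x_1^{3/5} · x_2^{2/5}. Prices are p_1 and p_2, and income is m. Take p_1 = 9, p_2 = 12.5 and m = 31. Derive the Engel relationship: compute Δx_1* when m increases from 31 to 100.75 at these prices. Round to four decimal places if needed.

At p_1=9, p_2=12.5, m=31: x_1* = 0.6·31/9 = 2.0667.
At m' = 100.75: x_1* = 6.7167. Change: 6.7167 − 2.0667 = 4.65.

Δx_1* = 4.65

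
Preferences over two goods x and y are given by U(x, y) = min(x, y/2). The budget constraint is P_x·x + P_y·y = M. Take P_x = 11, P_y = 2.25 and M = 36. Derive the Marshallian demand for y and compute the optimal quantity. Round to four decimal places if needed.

Demand: x*(P_x,P_y,M) = M/(P_x + 2·P_y), y* = 2·M/(P_x + 2·P_y).
Here 11 + 2·2.25 = 15.5, giving y* = 4.6452.

y* = 4.6452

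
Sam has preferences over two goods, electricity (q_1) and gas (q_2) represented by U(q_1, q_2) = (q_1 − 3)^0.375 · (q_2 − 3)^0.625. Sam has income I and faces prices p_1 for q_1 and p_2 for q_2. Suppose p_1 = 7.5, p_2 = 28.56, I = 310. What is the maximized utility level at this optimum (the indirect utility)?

This is Cobb-Douglas in (q_1−3, q_2−3): tangency gives 0.375·p_2·(q_2−3) = 0.625·p_1·(q_1−3).
After buying the subsistence bundle (3, 3), a share 0.375 of the remaining income goes to q_1: q_1* = 3 + 0.375·(I − 3p_1 − 3p_2)/p_1.
Discretionary income = 310 − 3·7.5 − 3·28.56 = 201.82; q_1* = 3 + 0.375·201.82/7.5 = 13.091; q_2* = 3 + 0.625·201.82/28.56 = 7.4166.
Utility at the optimum: U(13.091, 7.4166) = 6.0208.

V = 6.0208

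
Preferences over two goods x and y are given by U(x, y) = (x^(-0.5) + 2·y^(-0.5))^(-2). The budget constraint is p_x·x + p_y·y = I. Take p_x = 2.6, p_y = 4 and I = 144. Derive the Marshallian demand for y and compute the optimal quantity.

From the CES first-order condition, (1/2)·(y/x)^(1.5) = p_x/p_y.
Hence y/x = (2·p_x/p_y)^(1/(1.5)), i.e. raised to the 2/3 power.
Substitute y = (y/x)·x into the budget: x* = I/(p_x + p_y·(y/x)).
Numerically y/x = 1.191138, so x* = 144/(2.6 + 4·1.191138) = 19.5531 and y* = 1.191138·19.5531 = 23.2905.

y* = 23.2905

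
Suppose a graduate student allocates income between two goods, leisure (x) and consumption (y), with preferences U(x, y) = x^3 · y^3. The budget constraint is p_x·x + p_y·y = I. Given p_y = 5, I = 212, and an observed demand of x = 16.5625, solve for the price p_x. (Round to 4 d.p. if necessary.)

p_x = 6.4

Tangency: MRS = y/x = p_x/p_y.
Rearranging, p_y·y = p_x·x. Substituting into the budget gives p_x·x·(1 + 1) = I.
Demand: x*(p_x,p_y,I) = 0.5·I/p_x and y* = 0.5·I/p_y.
Set x* = 16.5625 in the demand function and solve for p_x: p_x = 6.4.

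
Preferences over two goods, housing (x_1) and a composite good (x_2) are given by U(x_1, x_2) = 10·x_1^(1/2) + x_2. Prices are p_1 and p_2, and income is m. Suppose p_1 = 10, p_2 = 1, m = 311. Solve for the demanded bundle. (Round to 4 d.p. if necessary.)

Utility is quasi-linear in x_2; the FOC for x_1 is 5/√x_1 = p_1/p_2.
Thus x_1* = (5·p_2/p_1)² — independent of m — with the rest of income spent on x_2.
Plugging in: x_1* = (5·1/10)² = 0.25, x_2* = 308.5.

x_1* = 0.25, x_2* = 308.5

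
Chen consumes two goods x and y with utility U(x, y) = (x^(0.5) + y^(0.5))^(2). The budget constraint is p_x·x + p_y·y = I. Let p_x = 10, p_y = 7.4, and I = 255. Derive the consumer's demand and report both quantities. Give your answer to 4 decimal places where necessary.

x* = 10.8448, y* = 19.8043

MRS = MU_x/MU_y = (y/x)^(0.5). Set equal to p_x/p_y.
Solve for the ratio: y/x = [p_x/p_y]^(2).
With the ratio pinned down, the budget gives x* = I/(p_x + p_y·(y/x)) and y* = (y/x)·x*.
Numerically y/x = 1.82615, so x* = 255/(10 + 7.4·1.82615) = 10.8448 and y* = 1.82615·10.8448 = 19.8043.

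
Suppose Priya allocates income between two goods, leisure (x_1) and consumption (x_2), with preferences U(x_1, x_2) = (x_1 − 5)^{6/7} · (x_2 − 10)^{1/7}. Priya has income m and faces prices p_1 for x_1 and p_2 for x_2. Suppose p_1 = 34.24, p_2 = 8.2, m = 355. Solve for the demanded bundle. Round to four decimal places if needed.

This is Cobb-Douglas in (x_1−5, x_2−10): tangency gives 6/7·p_2·(x_2−10) = 1/7·p_1·(x_1−5).
Substituting into the budget: x_1* = 5 + 6/7·(m − 5·p_1 − 10·p_2)/p_1, and x_2* = 10 + 1/7·(…)/p_2.
Discretionary income = 355 − 5·34.24 − 10·8.2 = 101.8; x_1* = 5 + 6/7·101.8/34.24 = 7.5484; x_2* = 10 + 1/7·101.8/8.2 = 11.7735.

x_1* = 7.5484, x_2* = 11.7735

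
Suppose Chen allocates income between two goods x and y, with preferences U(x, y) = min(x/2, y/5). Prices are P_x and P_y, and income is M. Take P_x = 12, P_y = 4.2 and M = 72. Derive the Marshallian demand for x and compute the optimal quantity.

x* = 3.2

Demand: x*(P_x,P_y,M) = 2·M/(2·P_x + 5·P_y), y* = 5·M/(2·P_x + 5·P_y).
Here 2·12 + 5·4.2 = 45, giving x* = 3.2.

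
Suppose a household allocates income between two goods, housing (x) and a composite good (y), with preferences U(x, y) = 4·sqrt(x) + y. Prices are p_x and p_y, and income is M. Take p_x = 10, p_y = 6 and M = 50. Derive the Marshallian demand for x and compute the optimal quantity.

x* = 1.44

MU_x = 2/√x, MU_y = 1. Tangency: 2/√x = p_x/p_y.
Thus x* = (2·p_y/p_x)² — independent of M — with the rest of income spent on y.
Plugging in: x* = (2·6/10)² = 1.44.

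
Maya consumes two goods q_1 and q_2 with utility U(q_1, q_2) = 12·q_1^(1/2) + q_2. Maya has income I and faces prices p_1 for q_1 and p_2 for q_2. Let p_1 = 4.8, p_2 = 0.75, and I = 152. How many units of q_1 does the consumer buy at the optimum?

MU_q_1 = 6/√q_1, MU_q_2 = 1. Tangency: 6/√q_1 = p_1/p_2.
Solve: √q_1 = 6·p_2/p_1, so q_1*(p_1,p_2) = (6·p_2/p_1)², and q_2* = (I − p_1·q_1*)/p_2.
Plugging in: q_1* = (6·0.75/4.8)² = 0.8789.

q_1* = 0.8789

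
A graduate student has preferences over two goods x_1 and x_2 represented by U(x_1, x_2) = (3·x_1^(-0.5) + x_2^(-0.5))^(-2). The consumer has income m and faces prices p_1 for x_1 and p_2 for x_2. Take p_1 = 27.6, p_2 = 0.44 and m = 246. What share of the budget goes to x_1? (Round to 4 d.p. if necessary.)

Substitute x_2 = (x_2/x_1)·x_1 into the budget: x_1* = m/(p_1 + p_2·(x_2/x_1)).
Numerically x_2/x_1 = 7.589679, so x_1* = 246/(27.6 + 0.44·7.589679) = 7.951 and x_2* = 7.589679·7.951 = 60.3456.
Expenditure on x_1: 27.6·7.951 = 219.4479; share = 0.8921.

share on x_1 = 0.8921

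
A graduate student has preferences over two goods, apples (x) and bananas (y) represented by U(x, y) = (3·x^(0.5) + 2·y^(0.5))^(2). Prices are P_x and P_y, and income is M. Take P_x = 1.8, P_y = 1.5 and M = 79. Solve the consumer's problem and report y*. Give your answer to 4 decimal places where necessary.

With the ratio pinned down, the budget gives x* = M/(P_x + P_y·(y/x)) and y* = (y/x)·x*.
Numerically y/x = 0.64, so x* = 79/(1.8 + 1.5·0.64) = 28.6232 and y* = 0.64·28.6232 = 18.3188.

y* = 18.3188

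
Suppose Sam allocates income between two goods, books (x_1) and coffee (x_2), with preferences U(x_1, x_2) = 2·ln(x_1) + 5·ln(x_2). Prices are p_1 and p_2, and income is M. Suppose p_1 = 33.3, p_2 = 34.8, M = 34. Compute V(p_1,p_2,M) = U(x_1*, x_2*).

MU_x_1/MU_x_2 = (2·x_2)/(5·x_1); tangency sets this equal to p_1/p_2.
Rearranging, p_2·x_2 = (5/2)·p_1·x_1. Substituting into the budget gives p_1·x_1·(1 + (5/2)) = M.
Demand: x_1*(p_1,p_2,M) = 2/7·M/p_1 and x_2* = 5/7·M/p_2.
At p_1=33.3, p_2=34.8, M=34: x_1* = 2/7·34/33.3 = 0.2917, x_2* = 0.6979.
Utility at the optimum: U(0.2917, 0.6979) = -4.2626.

V = -4.2626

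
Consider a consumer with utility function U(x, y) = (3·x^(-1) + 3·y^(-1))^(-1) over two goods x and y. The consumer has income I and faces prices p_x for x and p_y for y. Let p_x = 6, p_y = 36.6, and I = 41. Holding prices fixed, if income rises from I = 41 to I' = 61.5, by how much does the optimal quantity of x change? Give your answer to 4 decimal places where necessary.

Δx* = 0.9847

Substitute y = (y/x)·x into the budget: x* = I/(p_x + p_y·(y/x)).
Numerically y/x = 0.404888, so x* = 41/(6 + 36.6·0.404888) = 1.9694.
At I' = 61.5: x* = 2.954. Change: 2.954 − 1.9694 = 0.9847.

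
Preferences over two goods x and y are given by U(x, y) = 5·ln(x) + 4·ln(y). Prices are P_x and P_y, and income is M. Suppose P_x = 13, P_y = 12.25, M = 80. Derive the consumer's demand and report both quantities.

Tangency: MRS = (5/4)·y/x = P_x/P_y.
So 5·P_y·y = 4·P_x·x; combined with the budget, a share 5/9 of income goes to x.
Demand: x*(P_x,P_y,M) = 5/9·M/P_x and y* = 4/9·M/P_y.
At P_x=13, P_y=12.25, M=80: x* = 5/9·80/13 = 3.4188, y* = 2.9025.

x* = 3.4188, y* = 2.9025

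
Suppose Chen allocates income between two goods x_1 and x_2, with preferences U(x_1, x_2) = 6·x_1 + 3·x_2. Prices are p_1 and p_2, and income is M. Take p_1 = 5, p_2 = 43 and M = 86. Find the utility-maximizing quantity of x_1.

x_1* = 17.2

Perfect substitutes: compare marginal utility per dollar. 6/p_1 vs 3/p_2 → 1.2 vs 0.0698.
x_1 gives more utility per dollar, so spend all income on x_1: x_1* = M/p_1, x_2* = 0.
Numerically: x_1* = 17.2, x_2* = 0.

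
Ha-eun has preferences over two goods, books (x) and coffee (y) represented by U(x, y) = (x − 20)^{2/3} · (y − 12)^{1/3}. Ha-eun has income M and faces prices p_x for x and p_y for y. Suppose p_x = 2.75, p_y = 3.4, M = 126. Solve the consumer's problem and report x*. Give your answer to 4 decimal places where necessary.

x* = 27.3212

MRS = 2·(y−12)/(x−20). Tangency with p_x/p_y gives y−12 = (1/2)·(p_x/p_y)·(x−20).
Substituting into the budget: x* = 20 + 2/3·(M − 20·p_x − 12·p_y)/p_x, and y* = 12 + 1/3·(…)/p_y.
Discretionary income = 126 − 20·2.75 − 12·3.4 = 30.2; x* = 20 + 2/3·30.2/2.75 = 27.3212.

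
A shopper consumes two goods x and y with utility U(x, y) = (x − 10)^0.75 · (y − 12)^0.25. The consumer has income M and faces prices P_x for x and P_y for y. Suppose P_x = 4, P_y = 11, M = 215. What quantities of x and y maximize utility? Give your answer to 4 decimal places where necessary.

x* = 18.0625, y* = 12.9773

Let x' = x−10, y' = y−12. MRS = 3·y'/x' = P_x/P_y.
After buying the subsistence bundle (10, 12), a share 0.75 of the remaining income goes to x: x* = 10 + 0.75·(M − 10P_x − 12P_y)/P_x.
Discretionary income = 215 − 10·4 − 12·11 = 43; x* = 10 + 0.75·43/4 = 18.0625; y* = 12 + 0.25·43/11 = 12.9773.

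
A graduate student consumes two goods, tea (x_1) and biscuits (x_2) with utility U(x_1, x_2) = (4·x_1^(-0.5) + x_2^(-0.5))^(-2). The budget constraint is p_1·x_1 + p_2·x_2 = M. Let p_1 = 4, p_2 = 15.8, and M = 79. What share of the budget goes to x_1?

MRS = MU_x_1/MU_x_2 = 4·(x_2/x_1)^(1.5). Set equal to p_1/p_2.
Hence x_2/x_1 = ((1/4)·p_1/p_2)^(1/(1.5)), i.e. raised to the 2/3 power.
With the ratio pinned down, the budget gives x_1* = M/(p_1 + p_2·(x_2/x_1)) and x_2* = (x_2/x_1)·x_1*.
Numerically x_2/x_1 = 0.158816, so x_1* = 79/(4 + 15.8·0.158816) = 12.1365 and x_2* = 0.158816·12.1365 = 1.9275.
Expenditure on x_1: 4·12.1365 = 48.5459; share = 0.6145.

share on x_1 = 0.6145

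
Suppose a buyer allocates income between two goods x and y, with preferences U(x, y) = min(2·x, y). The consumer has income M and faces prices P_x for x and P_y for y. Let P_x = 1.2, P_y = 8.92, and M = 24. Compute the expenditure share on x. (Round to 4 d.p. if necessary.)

Demand: x*(P_x,P_y,M) = M/(P_x + 2·P_y), y* = 2·M/(P_x + 2·P_y).
Here 1.2 + 2·8.92 = 19.04, giving x* = 1.2605 and y* = 2.521.
Expenditure on x: 1.2·1.2605 = 1.5126; share = 0.063.

share on x = 0.063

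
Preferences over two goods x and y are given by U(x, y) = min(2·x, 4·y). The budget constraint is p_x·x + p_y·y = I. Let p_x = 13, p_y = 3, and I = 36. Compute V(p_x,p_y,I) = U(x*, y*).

V = 4.9655

Leontief preferences: the optimum is at the kink where x/4 = y/2, i.e. y = (1/2)·x.
Budget: p_x·x + p_y·(1/2)·x = I, so (4·p_x + 2·p_y)·x = 4·I.
Demand: x*(p_x,p_y,I) = 4·I/(4·p_x + 2·p_y), y* = 2·I/(4·p_x + 2·p_y).
Here 4·13 + 2·3 = 58, giving x* = 2.4828 and y* = 1.2414.
Utility at the optimum: U(2.4828, 1.2414) = 4.9655.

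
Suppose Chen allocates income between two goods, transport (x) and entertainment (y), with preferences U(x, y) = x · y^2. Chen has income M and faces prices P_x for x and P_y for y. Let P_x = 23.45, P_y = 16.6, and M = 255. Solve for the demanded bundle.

x* = 3.6247, y* = 10.241

Demand: x*(P_x,P_y,M) = 1/3·M/P_x and y* = 2/3·M/P_y.
At P_x=23.45, P_y=16.6, M=255: x* = 1/3·255/23.45 = 3.6247, y* = 10.241.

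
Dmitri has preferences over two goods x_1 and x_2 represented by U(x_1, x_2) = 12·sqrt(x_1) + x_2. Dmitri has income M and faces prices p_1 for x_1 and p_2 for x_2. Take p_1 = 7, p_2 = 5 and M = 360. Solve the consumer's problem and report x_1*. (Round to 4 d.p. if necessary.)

x_1* = 18.3673

MU_x_1 = 6/√x_1, MU_x_2 = 1. Tangency: 6/√x_1 = p_1/p_2.
Solve: √x_1 = 6·p_2/p_1, so x_1*(p_1,p_2) = (6·p_2/p_1)², and x_2* = (M − p_1·x_1*)/p_2.
Plugging in: x_1* = (6·5/7)² = 18.3673.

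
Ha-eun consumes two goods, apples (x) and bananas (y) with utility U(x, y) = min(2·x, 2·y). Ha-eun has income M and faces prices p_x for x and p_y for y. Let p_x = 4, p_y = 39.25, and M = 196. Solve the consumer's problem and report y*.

y* = 4.5318

With perfect complements, no substitution: consume in ratio x:y = 2:2.
Budget: p_x·x + p_y·x = M, so (2·p_x + 2·p_y)·x = 2·M.
Demand: x*(p_x,p_y,M) = 2·M/(2·p_x + 2·p_y), y* = 2·M/(2·p_x + 2·p_y).
Here 2·4 + 2·39.25 = 86.5, giving y* = 4.5318.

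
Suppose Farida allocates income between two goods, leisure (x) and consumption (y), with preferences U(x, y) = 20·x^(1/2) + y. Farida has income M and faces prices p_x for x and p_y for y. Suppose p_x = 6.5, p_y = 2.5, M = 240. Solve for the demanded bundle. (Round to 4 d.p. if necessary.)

x* = 14.7929, y* = 57.5385

Utility is quasi-linear in y; the FOC for x is 10/√x = p_x/p_y.
Solve: √x = 10·p_y/p_x, so x*(p_x,p_y) = (10·p_y/p_x)², and y* = (M − p_x·x*)/p_y.
Plugging in: x* = (10·2.5/6.5)² = 14.7929, y* = 57.5385.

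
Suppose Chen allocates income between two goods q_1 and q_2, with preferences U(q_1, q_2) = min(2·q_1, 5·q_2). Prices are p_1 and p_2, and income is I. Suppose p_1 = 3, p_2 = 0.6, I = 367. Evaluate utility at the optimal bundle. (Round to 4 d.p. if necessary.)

V = 226.5432

With perfect complements, no substitution: consume in ratio q_1:q_2 = 5:2.
Budget: p_1·q_1 + p_2·(2/5)·q_1 = I, so (5·p_1 + 2·p_2)·q_1 = 5·I.
Demand: q_1*(p_1,p_2,I) = 5·I/(5·p_1 + 2·p_2), q_2* = 2·I/(5·p_1 + 2·p_2).
Here 5·3 + 2·0.6 = 16.2, giving q_1* = 113.2716 and q_2* = 45.3086.
Utility at the optimum: U(113.2716, 45.3086) = 226.5432.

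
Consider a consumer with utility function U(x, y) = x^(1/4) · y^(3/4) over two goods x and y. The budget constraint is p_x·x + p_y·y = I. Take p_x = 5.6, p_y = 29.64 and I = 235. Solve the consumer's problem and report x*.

x* = 10.4911

MU_x/MU_y = (0.25·y)/(0.75·x); tangency sets this equal to p_x/p_y.
Rearranging, p_y·y = 3·p_x·x. Substituting into the budget gives p_x·x·(1 + 3) = I.
Demand: x*(p_x,p_y,I) = 0.25·I/p_x and y* = 0.75·I/p_y.
At p_x=5.6, p_y=29.64, I=235: x* = 0.25·235/5.6 = 10.4911.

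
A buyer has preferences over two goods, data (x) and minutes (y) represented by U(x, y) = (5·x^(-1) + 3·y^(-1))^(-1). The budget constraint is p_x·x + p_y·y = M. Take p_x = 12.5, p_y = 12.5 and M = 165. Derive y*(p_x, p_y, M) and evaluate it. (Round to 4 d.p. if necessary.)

With the ratio pinned down, the budget gives x* = M/(p_x + p_y·(y/x)) and y* = (y/x)·x*.
Numerically y/x = 0.774597, so x* = 165/(12.5 + 12.5·0.774597) = 7.4383 and y* = 0.774597·7.4383 = 5.7617.

y* = 5.7617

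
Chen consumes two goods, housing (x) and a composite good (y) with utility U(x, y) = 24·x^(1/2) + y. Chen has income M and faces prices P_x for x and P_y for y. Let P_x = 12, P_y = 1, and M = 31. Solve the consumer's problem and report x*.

MU_x = 12/√x, MU_y = 1. Tangency: 12/√x = P_x/P_y.
Thus x* = (12·P_y/P_x)² — independent of M — with the rest of income spent on y.
Plugging in: x* = (12·1/12)² = 1.

x* = 1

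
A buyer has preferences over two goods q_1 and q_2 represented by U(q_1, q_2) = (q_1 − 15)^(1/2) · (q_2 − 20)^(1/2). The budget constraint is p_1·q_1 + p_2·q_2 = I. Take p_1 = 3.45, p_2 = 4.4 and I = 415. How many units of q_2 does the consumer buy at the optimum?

Let q_1' = q_1−15, q_2' = q_2−20. MRS = q_2'/q_1' = p_1/p_2.
Substituting into the budget: q_1* = 15 + 0.5·(I − 15·p_1 − 20·p_2)/p_1, and q_2* = 20 + 0.5·(…)/p_2.
Discretionary income = 415 − 15·3.45 − 20·4.4 = 275.25; q_2* = 20 + 0.5·275.25/4.4 = 51.2784.

q_2* = 51.2784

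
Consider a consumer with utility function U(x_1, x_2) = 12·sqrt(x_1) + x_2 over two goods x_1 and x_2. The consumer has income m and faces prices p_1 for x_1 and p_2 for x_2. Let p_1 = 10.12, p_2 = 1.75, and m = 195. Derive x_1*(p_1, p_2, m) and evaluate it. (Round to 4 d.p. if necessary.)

x_1* = 1.0765

Set MRS = p_1/p_2: 6·x_1^(−1/2) = p_1/p_2.
Thus x_1* = (6·p_2/p_1)² — independent of m — with the rest of income spent on x_2.
Plugging in: x_1* = (6·1.75/10.12)² = 1.0765.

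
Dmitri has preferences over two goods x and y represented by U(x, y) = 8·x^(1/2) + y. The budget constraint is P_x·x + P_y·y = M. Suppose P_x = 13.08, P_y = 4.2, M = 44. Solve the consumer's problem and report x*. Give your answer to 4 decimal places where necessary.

MU_x = 4/√x, MU_y = 1. Tangency: 4/√x = P_x/P_y.
Thus x* = (4·P_y/P_x)² — independent of M — with the rest of income spent on y.
Plugging in: x* = (4·4.2/13.08)² = 1.6497.

x* = 1.6497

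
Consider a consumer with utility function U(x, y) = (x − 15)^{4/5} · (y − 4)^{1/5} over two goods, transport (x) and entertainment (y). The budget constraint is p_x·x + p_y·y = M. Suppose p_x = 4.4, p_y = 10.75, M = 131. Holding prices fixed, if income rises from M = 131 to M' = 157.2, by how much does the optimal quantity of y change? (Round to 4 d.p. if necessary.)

Δy* = 0.4874

MRS = 4·(y−4)/(x−15). Tangency with p_x/p_y gives y−4 = (1/4)·(p_x/p_y)·(x−15).
After buying the subsistence bundle (15, 4), a share 0.8 of the remaining income goes to x: x* = 15 + 0.8·(M − 15p_x − 4p_y)/p_x.
Discretionary income = 131 − 15·4.4 − 4·10.75 = 22; y* = 4 + 0.2·22/10.75 = 4.4093.
At M' = 157.2: y* = 4.8967. Change: 4.8967 − 4.4093 = 0.4874.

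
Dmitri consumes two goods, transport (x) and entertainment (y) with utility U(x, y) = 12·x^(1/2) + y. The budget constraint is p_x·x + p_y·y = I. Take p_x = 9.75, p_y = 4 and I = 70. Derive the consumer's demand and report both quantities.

x* = 6.0592, y* = 2.7308

Utility is quasi-linear in y; the FOC for x is 6/√x = p_x/p_y.
Solve: √x = 6·p_y/p_x, so x*(p_x,p_y) = (6·p_y/p_x)², and y* = (I − p_x·x*)/p_y.
Plugging in: x* = (6·4/9.75)² = 6.0592, y* = 2.7308.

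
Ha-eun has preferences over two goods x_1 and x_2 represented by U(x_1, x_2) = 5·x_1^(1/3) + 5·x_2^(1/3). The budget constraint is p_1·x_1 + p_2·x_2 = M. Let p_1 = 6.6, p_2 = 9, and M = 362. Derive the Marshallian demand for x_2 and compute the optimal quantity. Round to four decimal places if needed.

MRS = MU_x_1/MU_x_2 = (x_2/x_1)^(2/3). Set equal to p_1/p_2.
Solve for the ratio: x_2/x_1 = [p_1/p_2]^(1.5).
With the ratio pinned down, the budget gives x_1* = M/(p_1 + p_2·(x_2/x_1)) and x_2* = (x_2/x_1)·x_1*.
Numerically x_2/x_1 = 0.627989, so x_1* = 362/(6.6 + 9·0.627989) = 29.5464 and x_2* = 0.627989·29.5464 = 18.5548.

x_2* = 18.5548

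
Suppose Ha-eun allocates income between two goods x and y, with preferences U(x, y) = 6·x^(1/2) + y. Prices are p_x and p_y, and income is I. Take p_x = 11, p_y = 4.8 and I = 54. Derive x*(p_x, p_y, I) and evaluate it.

Set MRS = p_x/p_y: 3·x^(−1/2) = p_x/p_y.
Thus x* = (3·p_y/p_x)² — independent of I — with the rest of income spent on y.
Plugging in: x* = (3·4.8/11)² = 1.7137.

x* = 1.7137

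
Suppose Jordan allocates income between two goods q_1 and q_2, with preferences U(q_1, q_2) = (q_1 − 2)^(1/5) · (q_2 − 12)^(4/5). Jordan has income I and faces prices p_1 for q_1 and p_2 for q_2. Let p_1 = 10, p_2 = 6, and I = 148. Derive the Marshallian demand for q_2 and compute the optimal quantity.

After buying the subsistence bundle (2, 12), a share 0.2 of the remaining income goes to q_1: q_1* = 2 + 0.2·(I − 2p_1 − 12p_2)/p_1.
Discretionary income = 148 − 2·10 − 12·6 = 56; q_2* = 12 + 0.8·56/6 = 19.4667.

q_2* = 19.4667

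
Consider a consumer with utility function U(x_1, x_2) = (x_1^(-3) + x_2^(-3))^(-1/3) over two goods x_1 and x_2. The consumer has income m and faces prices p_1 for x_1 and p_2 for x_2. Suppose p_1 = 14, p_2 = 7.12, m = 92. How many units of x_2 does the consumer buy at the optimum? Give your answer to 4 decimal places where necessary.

x_2* = 4.8568

MU_x_1 ∝ x_1^(-4), MU_x_2 ∝ x_2^(-4), so MRS = (x_2/x_1)^(4) = p_1/p_2.
Solve for the ratio: x_2/x_1 = [p_1/p_2]^(0.25).
Substitute x_2 = (x_2/x_1)·x_1 into the budget: x_1* = m/(p_1 + p_2·(x_2/x_1)).
Numerically x_2/x_1 = 1.184164, so x_1* = 92/(14 + 7.12·1.184164) = 4.1014 and x_2* = 1.184164·4.1014 = 4.8568.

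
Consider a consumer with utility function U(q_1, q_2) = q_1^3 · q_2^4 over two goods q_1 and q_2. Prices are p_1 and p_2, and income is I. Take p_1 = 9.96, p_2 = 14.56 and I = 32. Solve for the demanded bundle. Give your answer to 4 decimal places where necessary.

MU_q_1/MU_q_2 = (3·q_2)/(4·q_1); tangency sets this equal to p_1/p_2.
Rearranging, p_2·q_2 = (4/3)·p_1·q_1. Substituting into the budget gives p_1·q_1·(1 + (4/3)) = I.
Demand: q_1*(p_1,p_2,I) = 3/7·I/p_1 and q_2* = 4/7·I/p_2.
At p_1=9.96, p_2=14.56, I=32: q_1* = 3/7·32/9.96 = 1.3769, q_2* = 1.2559.

q_1* = 1.3769, q_2* = 1.2559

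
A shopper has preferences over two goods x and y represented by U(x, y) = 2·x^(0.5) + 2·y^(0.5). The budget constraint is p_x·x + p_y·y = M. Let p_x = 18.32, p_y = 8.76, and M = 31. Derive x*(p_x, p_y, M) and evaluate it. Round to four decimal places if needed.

x* = 0.5474

From the CES first-order condition, (y/x)^(0.5) = p_x/p_y.
Solve for the ratio: y/x = [p_x/p_y]^(2).
With the ratio pinned down, the budget gives x* = M/(p_x + p_y·(y/x)) and y* = (y/x)·x*.
Numerically y/x = 4.373637, so x* = 31/(18.32 + 8.76·4.373637) = 0.5474.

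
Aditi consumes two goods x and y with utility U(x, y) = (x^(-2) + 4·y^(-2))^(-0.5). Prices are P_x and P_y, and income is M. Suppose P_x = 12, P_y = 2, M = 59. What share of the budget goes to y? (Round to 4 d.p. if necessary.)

share on y = 0.3247

From the CES first-order condition, (1/4)·(y/x)^(3) = P_x/P_y.
Solve for the ratio: y/x = [4·P_x/P_y]^(1/3).
Substitute y = (y/x)·x into the budget: x* = M/(P_x + P_y·(y/x)).
Numerically y/x = 2.884499, so x* = 59/(12 + 2·2.884499) = 3.3204 and y* = 2.884499·3.3204 = 9.5777.
Expenditure on y: 2·9.5777 = 19.1553; share = 0.3247.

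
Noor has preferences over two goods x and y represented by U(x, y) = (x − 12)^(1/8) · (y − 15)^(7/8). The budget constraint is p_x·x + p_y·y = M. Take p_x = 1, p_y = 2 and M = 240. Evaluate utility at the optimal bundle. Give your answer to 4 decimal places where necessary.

V = 74.0687

Discretionary income = 240 − 12·1 − 15·2 = 198; x* = 12 + 0.125·198/1 = 36.75; y* = 15 + 0.875·198/2 = 101.625.
Utility at the optimum: U(36.75, 101.625) = 74.0687.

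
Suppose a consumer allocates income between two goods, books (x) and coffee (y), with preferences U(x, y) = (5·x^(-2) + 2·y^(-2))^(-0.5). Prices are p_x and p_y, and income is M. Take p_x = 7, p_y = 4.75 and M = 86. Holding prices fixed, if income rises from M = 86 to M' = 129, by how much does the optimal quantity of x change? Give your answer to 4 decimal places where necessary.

MRS = MU_x/MU_y = (5/2)·(y/x)^(3). Set equal to p_x/p_y.
Hence y/x = ((2/5)·p_x/p_y)^(1/(3)), i.e. raised to the 1/3 power.
Substitute y = (y/x)·x into the budget: x* = M/(p_x + p_y·(y/x)).
Numerically y/x = 0.838471, so x* = 86/(7 + 4.75·0.838471) = 7.8305.
At M' = 129: x* = 11.7457. Change: 11.7457 − 7.8305 = 3.9152.

Δx* = 3.9152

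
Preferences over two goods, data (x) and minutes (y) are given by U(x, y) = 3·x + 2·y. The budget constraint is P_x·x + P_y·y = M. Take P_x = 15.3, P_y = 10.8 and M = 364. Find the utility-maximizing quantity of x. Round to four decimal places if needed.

Linear utility — the consumer picks whichever good has higher MU/price: 3/15.3 = 0.1961 vs 2/10.8 = 0.1852.
x gives more utility per dollar, so spend all income on x: x* = M/P_x, y* = 0.
Numerically: x* = 23.7908, y* = 0.

x* = 23.7908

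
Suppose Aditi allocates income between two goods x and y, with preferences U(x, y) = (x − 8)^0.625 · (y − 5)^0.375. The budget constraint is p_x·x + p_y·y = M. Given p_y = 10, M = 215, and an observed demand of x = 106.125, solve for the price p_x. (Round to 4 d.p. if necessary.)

p_x = 1

Let x' = x−8, y' = y−5. MRS = (5/3)·y'/x' = p_x/p_y.
Substituting into the budget: x* = 8 + 0.625·(M − 8·p_x − 5·p_y)/p_x, and y* = 5 + 0.375·(…)/p_y.
Set x* = 106.125 in the demand function and solve for p_x: p_x = 1.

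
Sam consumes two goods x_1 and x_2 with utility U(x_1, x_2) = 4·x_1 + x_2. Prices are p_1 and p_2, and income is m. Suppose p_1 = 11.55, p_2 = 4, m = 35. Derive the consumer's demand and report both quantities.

Perfect substitutes: compare marginal utility per dollar. 4/p_1 vs 1/p_2 → 0.3463 vs 0.25.
x_1 gives more utility per dollar, so spend all income on x_1: x_1* = m/p_1, x_2* = 0.
Numerically: x_1* = 3.0303, x_2* = 0.

x_1* = 3.0303, x_2* = 0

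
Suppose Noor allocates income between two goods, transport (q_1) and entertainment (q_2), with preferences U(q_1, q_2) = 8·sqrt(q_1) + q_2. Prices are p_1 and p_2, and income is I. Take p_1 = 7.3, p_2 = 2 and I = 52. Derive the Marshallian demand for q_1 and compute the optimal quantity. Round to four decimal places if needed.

q_1* = 1.201

Utility is quasi-linear in q_2; the FOC for q_1 is 4/√q_1 = p_1/p_2.
Thus q_1* = (4·p_2/p_1)² — independent of I — with the rest of income spent on q_2.
Plugging in: q_1* = (4·2/7.3)² = 1.201.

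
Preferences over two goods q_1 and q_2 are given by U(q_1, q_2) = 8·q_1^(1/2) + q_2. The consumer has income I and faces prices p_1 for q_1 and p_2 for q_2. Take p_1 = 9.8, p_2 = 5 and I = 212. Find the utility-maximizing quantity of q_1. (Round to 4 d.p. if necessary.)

MU_q_1 = 4/√q_1, MU_q_2 = 1. Tangency: 4/√q_1 = p_1/p_2.
Solve: √q_1 = 4·p_2/p_1, so q_1*(p_1,p_2) = (4·p_2/p_1)², and q_2* = (I − p_1·q_1*)/p_2.
Plugging in: q_1* = (4·5/9.8)² = 4.1649.

q_1* = 4.1649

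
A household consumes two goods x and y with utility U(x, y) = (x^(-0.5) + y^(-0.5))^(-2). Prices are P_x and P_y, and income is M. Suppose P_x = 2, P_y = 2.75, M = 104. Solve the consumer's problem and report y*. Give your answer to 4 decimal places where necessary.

y* = 19.9118

From the CES first-order condition, (y/x)^(1.5) = P_x/P_y.
Solve for the ratio: y/x = [P_x/P_y]^(2/3).
With the ratio pinned down, the budget gives x* = M/(P_x + P_y·(y/x)) and y* = (y/x)·x*.
Numerically y/x = 0.80872, so x* = 104/(2 + 2.75·0.80872) = 24.6213 and y* = 0.80872·24.6213 = 19.9118.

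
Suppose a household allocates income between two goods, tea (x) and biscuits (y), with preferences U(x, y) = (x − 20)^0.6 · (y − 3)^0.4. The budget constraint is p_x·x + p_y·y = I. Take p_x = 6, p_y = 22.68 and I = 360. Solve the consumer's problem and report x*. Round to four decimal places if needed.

x* = 37.196

Substituting into the budget: x* = 20 + 0.6·(I − 20·p_x − 3·p_y)/p_x, and y* = 3 + 0.4·(…)/p_y.
Discretionary income = 360 − 20·6 − 3·22.68 = 171.96; x* = 20 + 0.6·171.96/6 = 37.196.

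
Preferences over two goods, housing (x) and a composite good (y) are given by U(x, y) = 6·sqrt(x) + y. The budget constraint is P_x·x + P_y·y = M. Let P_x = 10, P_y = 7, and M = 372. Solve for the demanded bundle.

x* = 4.41, y* = 46.8429

Utility is quasi-linear in y; the FOC for x is 3/√x = P_x/P_y.
Solve: √x = 3·P_y/P_x, so x*(P_x,P_y) = (3·P_y/P_x)², and y* = (M − P_x·x*)/P_y.
Plugging in: x* = (3·7/10)² = 4.41, y* = 46.8429.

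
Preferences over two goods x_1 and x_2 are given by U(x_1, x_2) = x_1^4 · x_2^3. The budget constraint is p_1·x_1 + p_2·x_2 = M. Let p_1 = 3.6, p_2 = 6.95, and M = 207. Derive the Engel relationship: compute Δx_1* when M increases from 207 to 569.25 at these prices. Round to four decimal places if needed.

MU_x_1/MU_x_2 = (4·x_2)/(3·x_1); tangency sets this equal to p_1/p_2.
Rearranging, p_2·x_2 = (3/4)·p_1·x_1. Substituting into the budget gives p_1·x_1·(1 + (3/4)) = M.
Demand: x_1*(p_1,p_2,M) = 4/7·M/p_1 and x_2* = 3/7·M/p_2.
At p_1=3.6, p_2=6.95, M=207: x_1* = 4/7·207/3.6 = 32.8571.
At M' = 569.25: x_1* = 90.3571. Change: 90.3571 − 32.8571 = 57.5.

Δx_1* = 57.5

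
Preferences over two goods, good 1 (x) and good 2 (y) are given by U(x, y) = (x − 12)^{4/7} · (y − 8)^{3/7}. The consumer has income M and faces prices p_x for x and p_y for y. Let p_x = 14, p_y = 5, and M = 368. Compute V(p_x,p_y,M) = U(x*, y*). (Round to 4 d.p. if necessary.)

V = 8.9753

MRS = (4/3)·(y−8)/(x−12). Tangency with p_x/p_y gives y−8 = (3/4)·(p_x/p_y)·(x−12).
After buying the subsistence bundle (12, 8), a share 4/7 of the remaining income goes to x: x* = 12 + 4/7·(M − 12p_x − 8p_y)/p_x.
Discretionary income = 368 − 12·14 − 8·5 = 160; x* = 12 + 4/7·160/14 = 18.5306; y* = 8 + 3/7·160/5 = 21.7143.
Utility at the optimum: U(18.5306, 21.7143) = 8.9753.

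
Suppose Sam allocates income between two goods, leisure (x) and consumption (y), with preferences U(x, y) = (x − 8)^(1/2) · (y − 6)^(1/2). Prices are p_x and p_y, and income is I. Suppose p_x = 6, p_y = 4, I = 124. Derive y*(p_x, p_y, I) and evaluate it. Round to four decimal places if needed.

MRS = (y−6)/(x−8). Tangency with p_x/p_y gives y−6 = (p_x/p_y)·(x−8).
Substituting into the budget: x* = 8 + 0.5·(I − 8·p_x − 6·p_y)/p_x, and y* = 6 + 0.5·(…)/p_y.
Discretionary income = 124 − 8·6 − 6·4 = 52; y* = 6 + 0.5·52/4 = 12.5.

y* = 12.5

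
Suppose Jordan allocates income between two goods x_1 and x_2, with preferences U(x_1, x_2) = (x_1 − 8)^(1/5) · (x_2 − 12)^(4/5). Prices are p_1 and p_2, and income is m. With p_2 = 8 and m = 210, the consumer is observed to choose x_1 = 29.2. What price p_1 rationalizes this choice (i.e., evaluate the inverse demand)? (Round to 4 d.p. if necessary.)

p_1 = 1

Let x_1' = x_1−8, x_2' = x_2−12. MRS = (1/4)·x_2'/x_1' = p_1/p_2.
Substituting into the budget: x_1* = 8 + 0.2·(m − 8·p_1 − 12·p_2)/p_1, and x_2* = 12 + 0.8·(…)/p_2.
Set x_1* = 29.2 in the demand function and solve for p_1: p_1 = 1.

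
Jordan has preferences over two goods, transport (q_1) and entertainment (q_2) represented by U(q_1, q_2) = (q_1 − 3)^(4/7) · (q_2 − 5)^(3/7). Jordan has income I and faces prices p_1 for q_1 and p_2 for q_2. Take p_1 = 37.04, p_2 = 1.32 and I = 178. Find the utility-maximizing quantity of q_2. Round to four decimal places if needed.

Substituting into the budget: q_1* = 3 + 4/7·(I − 3·p_1 − 5·p_2)/p_1, and q_2* = 5 + 3/7·(…)/p_2.
Discretionary income = 178 − 3·37.04 − 5·1.32 = 60.28; q_2* = 5 + 3/7·60.28/1.32 = 24.5714.

q_2* = 24.5714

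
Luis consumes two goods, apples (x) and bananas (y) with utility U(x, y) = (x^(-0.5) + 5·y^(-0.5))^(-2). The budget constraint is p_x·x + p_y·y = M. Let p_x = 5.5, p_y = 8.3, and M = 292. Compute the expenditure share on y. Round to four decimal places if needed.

share on y = 0.7703

With the ratio pinned down, the budget gives x* = M/(p_x + p_y·(y/x)) and y* = (y/x)·x*.
Numerically y/x = 2.222473, so x* = 292/(5.5 + 8.3·2.222473) = 12.1938 and y* = 2.222473·12.1938 = 27.1005.
Expenditure on y: 8.3·27.1005 = 224.9339; share = 0.7703.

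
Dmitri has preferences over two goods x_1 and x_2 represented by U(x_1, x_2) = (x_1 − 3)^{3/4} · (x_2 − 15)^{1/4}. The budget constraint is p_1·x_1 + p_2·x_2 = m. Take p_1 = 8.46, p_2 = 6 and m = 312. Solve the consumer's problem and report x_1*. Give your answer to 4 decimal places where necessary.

x_1* = 20.4309

MRS = 3·(x_2−15)/(x_1−3). Tangency with p_1/p_2 gives x_2−15 = (1/3)·(p_1/p_2)·(x_1−3).
Substituting into the budget: x_1* = 3 + 0.75·(m − 3·p_1 − 15·p_2)/p_1, and x_2* = 15 + 0.25·(…)/p_2.
Discretionary income = 312 − 3·8.46 − 15·6 = 196.62; x_1* = 3 + 0.75·196.62/8.46 = 20.4309.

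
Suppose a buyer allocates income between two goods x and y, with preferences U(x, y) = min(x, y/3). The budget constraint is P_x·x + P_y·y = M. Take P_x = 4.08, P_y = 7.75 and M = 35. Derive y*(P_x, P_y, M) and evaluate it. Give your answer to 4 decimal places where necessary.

Leontief preferences: the optimum is at the kink where x/1 = y/3, i.e. y = 3·x.
Budget: P_x·x + P_y·3·x = M, so (P_x + 3·P_y)·x = M.
Demand: x*(P_x,P_y,M) = M/(P_x + 3·P_y), y* = 3·M/(P_x + 3·P_y).
Here 4.08 + 3·7.75 = 27.33, giving y* = 3.8419.

y* = 3.8419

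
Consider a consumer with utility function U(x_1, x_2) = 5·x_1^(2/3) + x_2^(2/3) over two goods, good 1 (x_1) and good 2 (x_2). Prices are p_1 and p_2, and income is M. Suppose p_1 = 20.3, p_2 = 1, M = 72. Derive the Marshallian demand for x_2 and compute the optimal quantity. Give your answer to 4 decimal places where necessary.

Substitute x_2 = (x_2/x_1)·x_1 into the budget: x_1* = M/(p_1 + p_2·(x_2/x_1)).
Numerically x_2/x_1 = 66.923416, so x_1* = 72/(20.3 + 1·66.923416) = 0.8255 and x_2* = 66.923416·0.8255 = 55.243.

x_2* = 55.243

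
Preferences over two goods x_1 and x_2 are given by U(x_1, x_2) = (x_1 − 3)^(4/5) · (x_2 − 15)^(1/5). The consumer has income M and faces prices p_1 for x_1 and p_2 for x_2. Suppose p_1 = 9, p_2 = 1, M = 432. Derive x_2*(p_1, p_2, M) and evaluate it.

This is Cobb-Douglas in (x_1−3, x_2−15): tangency gives 0.8·p_2·(x_2−15) = 0.2·p_1·(x_1−3).
Substituting into the budget: x_1* = 3 + 0.8·(M − 3·p_1 − 15·p_2)/p_1, and x_2* = 15 + 0.2·(…)/p_2.
Discretionary income = 432 − 3·9 − 15·1 = 390; x_2* = 15 + 0.2·390/1 = 93.

x_2* = 93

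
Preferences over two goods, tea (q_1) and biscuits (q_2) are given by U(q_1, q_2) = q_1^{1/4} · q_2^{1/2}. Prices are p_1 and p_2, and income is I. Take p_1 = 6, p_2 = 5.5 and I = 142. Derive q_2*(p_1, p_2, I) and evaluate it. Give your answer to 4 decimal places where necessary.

The MRS is (1/2)·q_2/q_1. Set MRS = p_1/p_2.
So 0.25·p_2·q_2 = 0.5·p_1·q_1; combined with the budget, a share 1/3 of income goes to q_1.
Demand: q_1*(p_1,p_2,I) = 1/3·I/p_1 and q_2* = 2/3·I/p_2.
At p_1=6, p_2=5.5, I=142: q_2* = 2/3·142/5.5 = 17.2121.

q_2* = 17.2121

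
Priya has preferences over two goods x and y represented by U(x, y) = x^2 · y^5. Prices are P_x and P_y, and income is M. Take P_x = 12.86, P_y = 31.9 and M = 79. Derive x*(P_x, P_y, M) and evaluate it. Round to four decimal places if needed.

Tangency: MRS = (2/5)·y/x = P_x/P_y.
Rearranging, P_y·y = (5/2)·P_x·x. Substituting into the budget gives P_x·x·(1 + (5/2)) = M.
Demand: x*(P_x,P_y,M) = 2/7·M/P_x and y* = 5/7·M/P_y.
At P_x=12.86, P_y=31.9, M=79: x* = 2/7·79/12.86 = 1.7552.

x* = 1.7552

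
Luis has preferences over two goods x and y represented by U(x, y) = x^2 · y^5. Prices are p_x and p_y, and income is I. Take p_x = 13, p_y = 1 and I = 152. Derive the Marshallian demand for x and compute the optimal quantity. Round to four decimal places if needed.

x* = 3.3407

MU_x/MU_y = (2·y)/(5·x); tangency sets this equal to p_x/p_y.
Rearranging, p_y·y = (5/2)·p_x·x. Substituting into the budget gives p_x·x·(1 + (5/2)) = I.
Demand: x*(p_x,p_y,I) = 2/7·I/p_x and y* = 5/7·I/p_y.
At p_x=13, p_y=1, I=152: x* = 2/7·152/13 = 3.3407.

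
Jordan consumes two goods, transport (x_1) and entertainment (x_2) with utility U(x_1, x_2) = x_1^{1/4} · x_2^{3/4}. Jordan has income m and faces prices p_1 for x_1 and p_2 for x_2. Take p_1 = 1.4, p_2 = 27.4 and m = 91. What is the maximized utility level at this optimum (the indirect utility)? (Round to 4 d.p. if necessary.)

V = 3.9809

At p_1=1.4, p_2=27.4, m=91: x_1* = 0.25·91/1.4 = 16.25, x_2* = 2.4909.
Utility at the optimum: U(16.25, 2.4909) = 3.9809.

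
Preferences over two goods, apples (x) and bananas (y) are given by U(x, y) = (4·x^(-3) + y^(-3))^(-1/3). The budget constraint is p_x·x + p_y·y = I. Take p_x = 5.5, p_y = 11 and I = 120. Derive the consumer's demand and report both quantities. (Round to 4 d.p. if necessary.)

x* = 9.9662, y* = 5.926

Substitute y = (y/x)·x into the budget: x* = I/(p_x + p_y·(y/x)).
Numerically y/x = 0.594604, so x* = 120/(5.5 + 11·0.594604) = 9.9662 and y* = 0.594604·9.9662 = 5.926.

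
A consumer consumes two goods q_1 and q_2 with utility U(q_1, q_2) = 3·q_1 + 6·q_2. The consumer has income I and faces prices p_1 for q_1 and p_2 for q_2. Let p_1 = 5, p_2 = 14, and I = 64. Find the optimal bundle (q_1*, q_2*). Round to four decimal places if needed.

Linear utility — the consumer picks whichever good has higher MU/price: 3/5 = 0.6 vs 6/14 = 0.4286.
q_1 gives more utility per dollar, so spend all income on q_1: q_1* = I/p_1, q_2* = 0.
Numerically: q_1* = 12.8, q_2* = 0.

q_1* = 12.8, q_2* = 0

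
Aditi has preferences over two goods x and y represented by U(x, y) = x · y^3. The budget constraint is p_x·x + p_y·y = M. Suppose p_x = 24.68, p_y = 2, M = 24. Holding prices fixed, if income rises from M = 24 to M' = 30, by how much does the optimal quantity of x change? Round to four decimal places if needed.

MU_x/MU_y = (y)/(3·x); tangency sets this equal to p_x/p_y.
So p_y·y = 3·p_x·x; combined with the budget, a share 0.25 of income goes to x.
Demand: x*(p_x,p_y,M) = 0.25·M/p_x and y* = 0.75·M/p_y.
At p_x=24.68, p_y=2, M=24: x* = 0.25·24/24.68 = 0.2431.
At M' = 30: x* = 0.3039. Change: 0.3039 − 0.2431 = 0.0608.

Δx* = 0.0608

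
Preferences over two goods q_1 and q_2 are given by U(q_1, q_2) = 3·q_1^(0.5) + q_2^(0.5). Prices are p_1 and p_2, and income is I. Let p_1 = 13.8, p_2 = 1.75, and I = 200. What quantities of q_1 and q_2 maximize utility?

MU_q_1 ∝ 3·q_1^(-0.5), MU_q_2 ∝ q_2^(-0.5), so MRS = 3·(q_2/q_1)^(0.5) = p_1/p_2.
Hence q_2/q_1 = ((1/3)·p_1/p_2)^(1/(0.5)), i.e. raised to the 2 power.
With the ratio pinned down, the budget gives q_1* = I/(p_1 + p_2·(q_2/q_1)) and q_2* = (q_2/q_1)·q_1*.
Numerically q_2/q_1 = 6.909388, so q_1* = 200/(13.8 + 1.75·6.909388) = 7.7246 and q_2* = 6.909388·7.7246 = 53.372.

q_1* = 7.7246, q_2* = 53.372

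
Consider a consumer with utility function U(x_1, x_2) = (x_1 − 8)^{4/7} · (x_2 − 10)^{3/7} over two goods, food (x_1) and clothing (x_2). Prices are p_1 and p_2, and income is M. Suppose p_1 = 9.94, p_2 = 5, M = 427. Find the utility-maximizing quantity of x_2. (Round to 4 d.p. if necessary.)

MRS = (4/3)·(x_2−10)/(x_1−8). Tangency with p_1/p_2 gives x_2−10 = (3/4)·(p_1/p_2)·(x_1−8).
After buying the subsistence bundle (8, 10), a share 4/7 of the remaining income goes to x_1: x_1* = 8 + 4/7·(M − 8p_1 − 10p_2)/p_1.
Discretionary income = 427 − 8·9.94 − 10·5 = 297.48; x_2* = 10 + 3/7·297.48/5 = 35.4983.

x_2* = 35.4983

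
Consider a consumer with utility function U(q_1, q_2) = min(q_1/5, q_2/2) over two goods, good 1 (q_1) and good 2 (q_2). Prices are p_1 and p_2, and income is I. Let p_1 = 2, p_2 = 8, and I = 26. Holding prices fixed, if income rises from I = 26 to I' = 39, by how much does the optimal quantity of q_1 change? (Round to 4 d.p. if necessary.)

Leontief preferences: the optimum is at the kink where q_1/5 = q_2/2, i.e. q_2 = (2/5)·q_1.
Budget: p_1·q_1 + p_2·(2/5)·q_1 = I, so (5·p_1 + 2·p_2)·q_1 = 5·I.
Demand: q_1*(p_1,p_2,I) = 5·I/(5·p_1 + 2·p_2), q_2* = 2·I/(5·p_1 + 2·p_2).
Here 5·2 + 2·8 = 26, giving q_1* = 5.
At I' = 39: q_1* = 7.5. Change: 7.5 − 5 = 2.5.

Δq_1* = 2.5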